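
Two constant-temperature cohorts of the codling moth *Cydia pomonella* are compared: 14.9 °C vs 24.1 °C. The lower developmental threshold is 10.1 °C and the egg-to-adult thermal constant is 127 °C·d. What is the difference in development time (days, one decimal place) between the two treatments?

17.4 days

At 14.9 °C: 127 / (14.9 − 10.1) = 127 / 4.8 = 26.458 d.
At 24.1 °C: 127 / (24.1 − 10.1) = 127 / 14.0 = 9.071 d.
Difference = |26.458 − 9.071| = 17.387 ≈ 17.4 days.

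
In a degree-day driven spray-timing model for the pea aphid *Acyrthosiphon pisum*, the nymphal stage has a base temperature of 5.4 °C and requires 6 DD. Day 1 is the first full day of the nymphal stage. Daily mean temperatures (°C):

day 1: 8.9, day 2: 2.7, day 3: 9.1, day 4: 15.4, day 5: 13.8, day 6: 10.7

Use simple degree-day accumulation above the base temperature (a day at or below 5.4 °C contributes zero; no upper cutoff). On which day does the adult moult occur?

day 3

Daily DD above 5.4 °C: 3.5, 0.0, 3.7, 10.0, 8.4, 5.3.
Cumulative: 3.5, 3.5, 7.2, 17.2, 25.6, 30.9.
The total first reaches 6 DD on day 3.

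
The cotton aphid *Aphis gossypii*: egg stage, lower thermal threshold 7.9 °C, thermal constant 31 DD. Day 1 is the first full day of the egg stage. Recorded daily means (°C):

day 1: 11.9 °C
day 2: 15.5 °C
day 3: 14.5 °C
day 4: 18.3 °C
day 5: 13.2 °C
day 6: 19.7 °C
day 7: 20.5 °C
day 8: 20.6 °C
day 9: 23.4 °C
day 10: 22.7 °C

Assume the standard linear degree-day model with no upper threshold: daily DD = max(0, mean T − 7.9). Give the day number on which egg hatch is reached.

day 5

Daily DD above 7.9 °C: 4.0, 7.6, 6.6, 10.4, 5.3, 11.8, 12.6, 12.7, 15.5, 14.8.
Cumulative: 4.0, 11.6, 18.2, 28.6, 33.9, 45.7, 58.3, 71.0, 86.5, 101.3.
The total first reaches 31 DD on day 5.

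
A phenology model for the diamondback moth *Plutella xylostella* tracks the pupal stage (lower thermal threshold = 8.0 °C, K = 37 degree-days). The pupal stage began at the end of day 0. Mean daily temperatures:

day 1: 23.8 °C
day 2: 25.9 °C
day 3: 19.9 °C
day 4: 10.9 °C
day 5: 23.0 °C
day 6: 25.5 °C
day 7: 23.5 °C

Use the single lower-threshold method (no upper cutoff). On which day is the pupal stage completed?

Daily DD above 8.0 °C: 15.8, 17.9, 11.9, 2.9, 15.0, 17.5, 15.5.
Cumulative: 15.8, 33.7, 45.6, 48.5, 63.5, 81.0, 96.5.
The total first reaches 37 DD on day 3.

day 3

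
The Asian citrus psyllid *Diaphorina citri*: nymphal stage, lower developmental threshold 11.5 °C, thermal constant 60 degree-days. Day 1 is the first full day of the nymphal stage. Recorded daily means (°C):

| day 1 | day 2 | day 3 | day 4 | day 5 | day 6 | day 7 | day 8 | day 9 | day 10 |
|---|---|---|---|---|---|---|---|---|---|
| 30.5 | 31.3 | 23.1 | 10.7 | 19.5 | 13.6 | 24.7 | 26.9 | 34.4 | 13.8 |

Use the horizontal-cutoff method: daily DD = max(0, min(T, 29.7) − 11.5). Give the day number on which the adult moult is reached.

day 7

Daily DD above 11.5 °C (capped at 18.2): 18.2, 18.2, 11.6, 0.0, 8.0, 2.1, 13.2, 15.4, 18.2, 2.3.
Cumulative: 18.2, 36.4, 48.0, 48.0, 56.0, 58.1, 71.3, 86.7, 104.9, 107.2.
The total first reaches 60 DD on day 7.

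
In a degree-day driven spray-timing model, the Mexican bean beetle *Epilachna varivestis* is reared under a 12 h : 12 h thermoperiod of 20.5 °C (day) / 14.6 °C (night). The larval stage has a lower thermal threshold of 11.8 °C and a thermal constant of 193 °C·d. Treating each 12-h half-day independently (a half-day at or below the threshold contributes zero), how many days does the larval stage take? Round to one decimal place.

Day half: max(0, 20.5 − 11.8) × 0.5 = 8.7 × 0.5 = 4.35 DD.
Night half: max(0, 14.6 − 11.8) × 0.5 = 2.8 × 0.5 = 1.40 DD.
Per 24 h: 5.75 DD/day.
Duration = 193 / 5.75 = 33.565 ≈ 33.6 days.

33.6 days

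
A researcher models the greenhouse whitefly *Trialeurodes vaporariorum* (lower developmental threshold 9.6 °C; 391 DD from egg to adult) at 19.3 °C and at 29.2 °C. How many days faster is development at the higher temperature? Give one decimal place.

20.4 days

At 19.3 °C: 391 / (19.3 − 9.6) = 391 / 9.7 = 40.309 d.
At 29.2 °C: 391 / (29.2 − 9.6) = 391 / 19.6 = 19.949 d.
Difference = |40.309 − 19.949| = 20.360 ≈ 20.4 days.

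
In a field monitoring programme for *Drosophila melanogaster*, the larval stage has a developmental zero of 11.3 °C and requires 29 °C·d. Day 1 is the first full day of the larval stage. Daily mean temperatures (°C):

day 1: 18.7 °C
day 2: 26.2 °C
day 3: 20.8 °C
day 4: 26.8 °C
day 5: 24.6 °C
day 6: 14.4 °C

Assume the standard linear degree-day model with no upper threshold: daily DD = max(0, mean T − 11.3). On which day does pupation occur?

Daily DD above 11.3 °C: 7.4, 14.9, 9.5, 15.5, 13.3, 3.1.
Cumulative: 7.4, 22.3, 31.8, 47.3, 60.6, 63.7.
The total first reaches 29 DD on day 3.

day 3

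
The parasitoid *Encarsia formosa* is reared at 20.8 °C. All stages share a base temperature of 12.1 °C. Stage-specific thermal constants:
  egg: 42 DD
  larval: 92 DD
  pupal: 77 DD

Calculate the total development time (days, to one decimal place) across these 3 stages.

24.3 days

Daily accumulation at 20.8 °C = 20.8 − 12.1 = 8.7 DD/day.
Total K = 42 + 92 + 77 = 211 DD.
Total duration = 211 / 8.7 = 24.253 ≈ 24.3 days.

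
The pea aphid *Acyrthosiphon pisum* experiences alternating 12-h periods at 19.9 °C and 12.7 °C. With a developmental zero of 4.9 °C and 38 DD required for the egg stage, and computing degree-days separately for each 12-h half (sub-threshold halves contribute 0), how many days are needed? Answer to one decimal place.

3.3 days

Day half: max(0, 19.9 − 4.9) × 0.5 = 15.0 × 0.5 = 7.50 DD.
Night half: max(0, 12.7 − 4.9) × 0.5 = 7.8 × 0.5 = 3.90 DD.
Per 24 h: 11.40 DD/day.
Duration = 38 / 11.40 = 3.333 ≈ 3.3 days.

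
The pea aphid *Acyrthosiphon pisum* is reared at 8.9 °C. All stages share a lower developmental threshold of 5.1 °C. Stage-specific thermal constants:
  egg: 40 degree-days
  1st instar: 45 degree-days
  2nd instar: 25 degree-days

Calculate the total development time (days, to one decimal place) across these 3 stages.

28.9 days

Daily accumulation at 8.9 °C = 8.9 − 5.1 = 3.8 DD/day.
Total K = 40 + 45 + 25 = 110 DD.
Total duration = 110 / 3.8 = 28.947 ≈ 28.9 days.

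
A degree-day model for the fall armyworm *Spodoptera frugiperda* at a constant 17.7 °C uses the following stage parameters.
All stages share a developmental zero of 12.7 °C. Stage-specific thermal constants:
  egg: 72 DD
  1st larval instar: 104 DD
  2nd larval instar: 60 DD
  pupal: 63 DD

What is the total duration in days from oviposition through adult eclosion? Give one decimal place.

59.8 days

Daily accumulation at 17.7 °C = 17.7 − 12.7 = 5.0 DD/day.
Total K = 72 + 104 + 60 + 63 = 299 DD.
Total duration = 299 / 5.0 = 59.800 ≈ 59.8 days.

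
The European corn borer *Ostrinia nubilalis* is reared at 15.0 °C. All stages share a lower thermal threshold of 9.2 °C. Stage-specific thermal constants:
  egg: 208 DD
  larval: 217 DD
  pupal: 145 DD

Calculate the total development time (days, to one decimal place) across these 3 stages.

98.3 days

Daily accumulation at 15.0 °C = 15.0 − 9.2 = 5.8 DD/day.
Total K = 208 + 217 + 145 = 570 DD.
Total duration = 570 / 5.8 = 98.276 ≈ 98.3 days.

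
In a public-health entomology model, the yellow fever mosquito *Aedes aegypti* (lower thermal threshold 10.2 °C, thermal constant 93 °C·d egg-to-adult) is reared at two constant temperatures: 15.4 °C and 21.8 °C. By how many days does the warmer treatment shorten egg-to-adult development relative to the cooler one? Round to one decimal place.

9.9 days

At 15.4 °C: 93 / (15.4 − 10.2) = 93 / 5.2 = 17.885 d.
At 21.8 °C: 93 / (21.8 − 10.2) = 93 / 11.6 = 8.017 d.
Difference = |17.885 − 8.017| = 9.867 ≈ 9.9 days.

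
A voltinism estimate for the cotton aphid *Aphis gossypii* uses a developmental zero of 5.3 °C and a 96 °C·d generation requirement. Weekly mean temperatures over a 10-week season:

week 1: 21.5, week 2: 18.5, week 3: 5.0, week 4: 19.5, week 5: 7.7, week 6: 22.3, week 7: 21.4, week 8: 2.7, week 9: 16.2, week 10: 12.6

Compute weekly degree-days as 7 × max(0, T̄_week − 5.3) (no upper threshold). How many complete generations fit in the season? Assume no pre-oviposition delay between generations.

7 generations

Weekly DD (7 × max(0, T̄ − 5.3)): 113.4, 92.4, 0.0, 99.4, 16.8, 119.0, 112.7, 0.0, 76.3, 51.1.
Season total = 681.1 DD.
Complete generations = ⌊681.1 / 96⌋ = 7.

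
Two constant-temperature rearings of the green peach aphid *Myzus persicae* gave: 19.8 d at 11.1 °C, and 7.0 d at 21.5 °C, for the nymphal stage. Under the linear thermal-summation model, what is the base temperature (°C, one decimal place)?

5.4 °C

Linear rate model ⇒ the product D·(T − T_b) is constant across temperatures.
19.8·(11.1 − T_b) = 7.0·(21.5 − T_b)
T_b = (19.8·11.1 − 7.0·21.5) / (19.8 − 7.0) = 69.28 / 12.8 = 5.412 °C ≈ 5.4 °C.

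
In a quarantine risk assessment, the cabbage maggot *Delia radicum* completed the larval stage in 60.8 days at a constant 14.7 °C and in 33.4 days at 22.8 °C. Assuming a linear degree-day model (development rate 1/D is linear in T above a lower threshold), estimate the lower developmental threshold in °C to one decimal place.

4.8 °C

Under the model K = D·(T − T_b), so D₁·(T₁ − T_b) = D₂·(T₂ − T_b).
60.8·(14.7 − T_b) = 33.4·(22.8 − T_b)
T_b = (60.8·14.7 − 33.4·22.8) / (60.8 − 33.4) = 132.24 / 27.4 = 4.826 °C ≈ 4.8 °C.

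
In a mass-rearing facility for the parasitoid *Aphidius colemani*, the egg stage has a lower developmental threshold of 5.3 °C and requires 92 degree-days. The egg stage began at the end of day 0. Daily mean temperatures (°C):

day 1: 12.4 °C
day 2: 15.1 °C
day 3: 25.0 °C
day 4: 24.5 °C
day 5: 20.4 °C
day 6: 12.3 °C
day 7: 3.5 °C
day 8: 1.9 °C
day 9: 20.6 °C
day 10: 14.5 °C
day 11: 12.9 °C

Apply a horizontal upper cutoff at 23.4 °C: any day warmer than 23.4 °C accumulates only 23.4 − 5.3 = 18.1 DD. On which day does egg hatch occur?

Daily DD above 5.3 °C (capped at 18.1): 7.1, 9.8, 18.1, 18.1, 15.1, 7.0, 0.0, 0.0, 15.3, 9.2, 7.6.
Cumulative: 7.1, 16.9, 35.0, 53.1, 68.2, 75.2, 75.2, 75.2, 90.5, 99.7, 107.3.
The total first reaches 92 DD on day 10.

day 10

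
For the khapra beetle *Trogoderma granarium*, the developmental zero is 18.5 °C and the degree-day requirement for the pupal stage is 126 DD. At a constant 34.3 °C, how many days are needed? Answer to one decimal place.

Daily accumulation = 34.3 − 18.5 = 15.8 DD/day.
Duration = 126 / 15.8 = 7.975 ≈ 8.0 days.

8.0 days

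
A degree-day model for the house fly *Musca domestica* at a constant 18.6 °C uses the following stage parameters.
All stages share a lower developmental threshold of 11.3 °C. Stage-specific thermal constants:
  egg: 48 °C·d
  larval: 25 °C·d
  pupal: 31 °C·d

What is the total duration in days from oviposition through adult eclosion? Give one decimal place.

Daily accumulation at 18.6 °C = 18.6 − 11.3 = 7.3 DD/day.
Total K = 48 + 25 + 31 = 104 DD.
Total duration = 104 / 7.3 = 14.247 ≈ 14.2 days.

14.2 days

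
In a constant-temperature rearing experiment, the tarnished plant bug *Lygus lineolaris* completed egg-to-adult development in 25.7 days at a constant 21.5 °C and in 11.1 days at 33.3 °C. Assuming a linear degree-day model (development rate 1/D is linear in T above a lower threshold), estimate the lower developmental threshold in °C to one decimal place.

12.5 °C

Equal thermal constants: D₁(T₁ − T_b) = D₂(T₂ − T_b).
25.7·(21.5 − T_b) = 11.1·(33.3 − T_b)
T_b = (25.7·21.5 − 11.1·33.3) / (25.7 − 11.1) = 182.92 / 14.6 = 12.529 °C ≈ 12.5 °C.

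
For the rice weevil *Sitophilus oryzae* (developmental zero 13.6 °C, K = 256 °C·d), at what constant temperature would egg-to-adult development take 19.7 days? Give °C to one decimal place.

Required daily accumulation = 256 / 19.7 = 12.995 DD/day.
T = T_base + 12.995 = 13.6 + 12.995 = 26.595 ≈ 26.6 °C.

26.6 °C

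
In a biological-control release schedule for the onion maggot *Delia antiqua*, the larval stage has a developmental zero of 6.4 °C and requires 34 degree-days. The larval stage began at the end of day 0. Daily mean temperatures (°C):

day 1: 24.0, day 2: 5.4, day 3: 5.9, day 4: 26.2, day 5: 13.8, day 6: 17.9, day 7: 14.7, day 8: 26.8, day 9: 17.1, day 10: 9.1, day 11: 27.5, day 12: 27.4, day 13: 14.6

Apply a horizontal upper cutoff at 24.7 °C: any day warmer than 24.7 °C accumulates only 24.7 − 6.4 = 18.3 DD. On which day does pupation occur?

Daily DD above 6.4 °C (capped at 18.3): 17.6, 0.0, 0.0, 18.3, 7.4, 11.5, 8.3, 18.3, 10.7, 2.7, 18.3, 18.3, 8.2.
Cumulative: 17.6, 17.6, 17.6, 35.9, 43.3, 54.8, 63.1, 81.4, 92.1, 94.8, 113.1, 131.4, 139.6.
The total first reaches 34 DD on day 4.

day 4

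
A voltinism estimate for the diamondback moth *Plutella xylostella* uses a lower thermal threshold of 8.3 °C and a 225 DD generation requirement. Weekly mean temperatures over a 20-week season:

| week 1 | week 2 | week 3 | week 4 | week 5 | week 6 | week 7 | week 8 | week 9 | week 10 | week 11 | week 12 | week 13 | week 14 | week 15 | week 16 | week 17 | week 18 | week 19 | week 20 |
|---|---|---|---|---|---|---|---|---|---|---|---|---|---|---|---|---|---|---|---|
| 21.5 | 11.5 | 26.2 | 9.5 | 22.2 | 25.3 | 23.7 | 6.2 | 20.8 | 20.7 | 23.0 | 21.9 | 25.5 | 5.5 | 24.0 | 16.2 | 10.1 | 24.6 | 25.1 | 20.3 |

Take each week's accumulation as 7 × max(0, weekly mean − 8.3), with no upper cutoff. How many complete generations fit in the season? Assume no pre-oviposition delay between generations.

6 generations

Weekly DD (7 × max(0, T̄ − 8.3)): 92.4, 22.4, 125.3, 8.4, 97.3, 119.0, 107.8, 0.0, 87.5, 86.8, 102.9, 95.2, 120.4, 0.0, 109.9, 55.3, 12.6, 114.1, 117.6, 84.0.
Season total = 1558.9 DD.
Complete generations = ⌊1558.9 / 225⌋ = 6.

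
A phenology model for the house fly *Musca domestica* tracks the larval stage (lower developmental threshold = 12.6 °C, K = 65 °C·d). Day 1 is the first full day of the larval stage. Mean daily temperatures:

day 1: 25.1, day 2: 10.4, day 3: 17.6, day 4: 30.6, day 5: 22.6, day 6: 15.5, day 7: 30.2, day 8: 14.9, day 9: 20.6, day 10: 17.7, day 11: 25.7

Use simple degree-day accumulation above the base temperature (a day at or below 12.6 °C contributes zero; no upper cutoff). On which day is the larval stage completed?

Daily DD above 12.6 °C: 12.5, 0.0, 5.0, 18.0, 10.0, 2.9, 17.6, 2.3, 8.0, 5.1, 13.1.
Cumulative: 12.5, 12.5, 17.5, 35.5, 45.5, 48.4, 66.0, 68.3, 76.3, 81.4, 94.5.
The total first reaches 65 DD on day 7.

day 7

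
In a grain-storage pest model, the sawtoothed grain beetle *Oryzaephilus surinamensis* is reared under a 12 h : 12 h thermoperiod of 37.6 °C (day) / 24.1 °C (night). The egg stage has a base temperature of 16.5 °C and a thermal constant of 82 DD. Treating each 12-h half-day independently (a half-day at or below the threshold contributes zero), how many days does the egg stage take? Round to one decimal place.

5.7 days

Day half: max(0, 37.6 − 16.5) × 0.5 = 21.1 × 0.5 = 10.55 DD.
Night half: max(0, 24.1 − 16.5) × 0.5 = 7.6 × 0.5 = 3.80 DD.
Per 24 h: 14.35 DD/day.
Duration = 82 / 14.35 = 5.714 ≈ 5.7 days.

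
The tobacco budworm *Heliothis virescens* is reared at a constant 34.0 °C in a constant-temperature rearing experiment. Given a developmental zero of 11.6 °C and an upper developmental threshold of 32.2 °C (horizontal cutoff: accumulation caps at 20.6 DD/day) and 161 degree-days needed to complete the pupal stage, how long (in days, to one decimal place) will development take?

Temperature 34.0 °C exceeds the upper threshold, so daily accumulation caps at 32.2 − 11.6 = 20.6 DD/day.
Duration = 161 / 20.6 = 7.816 ≈ 7.8 days.

7.8 days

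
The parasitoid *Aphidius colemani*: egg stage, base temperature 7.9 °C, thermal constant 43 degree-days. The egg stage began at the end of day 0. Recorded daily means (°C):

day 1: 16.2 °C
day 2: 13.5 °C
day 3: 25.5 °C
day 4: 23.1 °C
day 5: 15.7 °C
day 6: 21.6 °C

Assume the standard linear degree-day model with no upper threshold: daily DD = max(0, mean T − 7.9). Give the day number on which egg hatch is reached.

day 4

Daily DD above 7.9 °C: 8.3, 5.6, 17.6, 15.2, 7.8, 13.7.
Cumulative: 8.3, 13.9, 31.5, 46.7, 54.5, 68.2.
The total first reaches 43 DD on day 4.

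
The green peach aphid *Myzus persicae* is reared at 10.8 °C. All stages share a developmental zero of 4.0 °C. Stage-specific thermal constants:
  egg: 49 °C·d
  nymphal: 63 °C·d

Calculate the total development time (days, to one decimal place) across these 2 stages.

Daily accumulation at 10.8 °C = 10.8 − 4.0 = 6.8 DD/day.
Total K = 49 + 63 = 112 DD.
Total duration = 112 / 6.8 = 16.471 ≈ 16.5 days.

16.5 days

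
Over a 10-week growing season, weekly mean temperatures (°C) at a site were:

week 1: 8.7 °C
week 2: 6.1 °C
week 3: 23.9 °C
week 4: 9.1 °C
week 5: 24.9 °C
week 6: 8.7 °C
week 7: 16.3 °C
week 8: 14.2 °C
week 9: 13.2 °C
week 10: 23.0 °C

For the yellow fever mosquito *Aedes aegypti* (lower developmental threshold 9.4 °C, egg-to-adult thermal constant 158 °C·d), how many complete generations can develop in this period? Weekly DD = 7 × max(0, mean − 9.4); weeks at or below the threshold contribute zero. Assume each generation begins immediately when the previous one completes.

2 generations

Weekly DD (7 × max(0, T̄ − 9.4)): 0.0, 0.0, 101.5, 0.0, 108.5, 0.0, 48.3, 33.6, 26.6, 95.2.
Season total = 413.7 DD.
Complete generations = ⌊413.7 / 158⌋ = 2.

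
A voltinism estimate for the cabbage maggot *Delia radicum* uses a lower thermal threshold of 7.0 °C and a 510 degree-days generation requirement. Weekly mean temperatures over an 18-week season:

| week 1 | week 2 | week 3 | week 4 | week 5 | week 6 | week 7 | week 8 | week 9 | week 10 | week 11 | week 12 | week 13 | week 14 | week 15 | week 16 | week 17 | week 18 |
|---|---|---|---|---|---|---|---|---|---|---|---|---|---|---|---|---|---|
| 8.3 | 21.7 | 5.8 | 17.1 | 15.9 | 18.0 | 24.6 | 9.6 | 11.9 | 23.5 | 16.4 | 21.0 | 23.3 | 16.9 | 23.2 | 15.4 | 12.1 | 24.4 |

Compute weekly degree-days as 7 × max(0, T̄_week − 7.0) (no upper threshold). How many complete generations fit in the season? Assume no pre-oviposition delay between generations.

Weekly DD (7 × max(0, T̄ − 7.0)): 9.1, 102.9, 0.0, 70.7, 62.3, 77.0, 123.2, 18.2, 34.3, 115.5, 65.8, 98.0, 114.1, 69.3, 113.4, 58.8, 35.7, 121.8.
Season total = 1290.1 DD.
Complete generations = ⌊1290.1 / 510⌋ = 2.

2 generations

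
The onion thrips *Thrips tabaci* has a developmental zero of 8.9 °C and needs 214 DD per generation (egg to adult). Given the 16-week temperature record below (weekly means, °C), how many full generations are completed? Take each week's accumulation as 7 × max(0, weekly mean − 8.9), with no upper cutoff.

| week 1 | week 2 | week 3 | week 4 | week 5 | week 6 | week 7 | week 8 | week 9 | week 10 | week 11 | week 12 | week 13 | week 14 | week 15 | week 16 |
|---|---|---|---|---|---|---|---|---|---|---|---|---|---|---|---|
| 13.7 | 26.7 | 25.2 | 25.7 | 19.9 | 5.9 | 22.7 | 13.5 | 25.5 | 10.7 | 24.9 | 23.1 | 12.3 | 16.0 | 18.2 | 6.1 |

5 generations

Weekly DD (7 × max(0, T̄ − 8.9)): 33.6, 124.6, 114.1, 117.6, 77.0, 0.0, 96.6, 32.2, 116.2, 12.6, 112.0, 99.4, 23.8, 49.7, 65.1, 0.0.
Season total = 1074.5 DD.
Complete generations = ⌊1074.5 / 214⌋ = 5.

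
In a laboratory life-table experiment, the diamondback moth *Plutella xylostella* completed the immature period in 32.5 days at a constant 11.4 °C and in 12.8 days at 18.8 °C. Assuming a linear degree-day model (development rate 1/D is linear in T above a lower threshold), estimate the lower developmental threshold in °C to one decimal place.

Under the model K = D·(T − T_b), so D₁·(T₁ − T_b) = D₂·(T₂ − T_b).
32.5·(11.4 − T_b) = 12.8·(18.8 − T_b)
T_b = (32.5·11.4 − 12.8·18.8) / (32.5 − 12.8) = 129.86 / 19.7 = 6.592 °C ≈ 6.6 °C.

6.6 °C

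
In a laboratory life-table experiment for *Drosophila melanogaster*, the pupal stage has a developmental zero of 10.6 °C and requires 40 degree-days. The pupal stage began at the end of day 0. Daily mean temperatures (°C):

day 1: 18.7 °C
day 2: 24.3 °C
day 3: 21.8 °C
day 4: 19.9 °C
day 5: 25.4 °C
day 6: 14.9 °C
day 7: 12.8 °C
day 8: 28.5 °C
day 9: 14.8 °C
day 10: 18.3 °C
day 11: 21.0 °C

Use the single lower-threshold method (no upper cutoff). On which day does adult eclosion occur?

day 4

Daily DD above 10.6 °C: 8.1, 13.7, 11.2, 9.3, 14.8, 4.3, 2.2, 17.9, 4.2, 7.7, 10.4.
Cumulative: 8.1, 21.8, 33.0, 42.3, 57.1, 61.4, 63.6, 81.5, 85.7, 93.4, 103.8.
The total first reaches 40 DD on day 4.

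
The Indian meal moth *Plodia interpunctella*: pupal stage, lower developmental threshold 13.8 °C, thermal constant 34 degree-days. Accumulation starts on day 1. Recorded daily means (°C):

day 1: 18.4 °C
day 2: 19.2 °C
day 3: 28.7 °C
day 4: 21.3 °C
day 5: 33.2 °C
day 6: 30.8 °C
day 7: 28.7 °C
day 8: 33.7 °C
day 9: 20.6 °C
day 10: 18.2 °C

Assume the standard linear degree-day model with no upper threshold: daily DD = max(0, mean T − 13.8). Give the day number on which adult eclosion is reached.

day 5

Daily DD above 13.8 °C: 4.6, 5.4, 14.9, 7.5, 19.4, 17.0, 14.9, 19.9, 6.8, 4.4.
Cumulative: 4.6, 10.0, 24.9, 32.4, 51.8, 68.8, 83.7, 103.6, 110.4, 114.8.
The total first reaches 34 DD on day 5.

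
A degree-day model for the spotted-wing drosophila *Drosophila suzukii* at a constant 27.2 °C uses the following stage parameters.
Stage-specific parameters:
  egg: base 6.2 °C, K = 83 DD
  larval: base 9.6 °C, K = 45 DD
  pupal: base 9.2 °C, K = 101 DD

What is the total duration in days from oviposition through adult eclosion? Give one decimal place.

12.1 days

egg: 83 / (27.2 − 6.2) = 83 / 21.0 = 3.952 d.
larval: 45 / (27.2 − 9.6) = 45 / 17.6 = 2.557 d.
pupal: 101 / (27.2 − 9.2) = 101 / 18.0 = 5.611 d.
Sum = 12.120 ≈ 12.1 days.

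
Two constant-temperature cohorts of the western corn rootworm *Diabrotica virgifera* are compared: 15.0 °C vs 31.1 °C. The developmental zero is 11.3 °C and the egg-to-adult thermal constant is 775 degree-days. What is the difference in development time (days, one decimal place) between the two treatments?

170.3 days

At 15.0 °C: 775 / (15.0 − 11.3) = 775 / 3.7 = 209.459 d.
At 31.1 °C: 775 / (31.1 − 11.3) = 775 / 19.8 = 39.141 d.
Difference = |209.459 − 39.141| = 170.318 ≈ 170.3 days.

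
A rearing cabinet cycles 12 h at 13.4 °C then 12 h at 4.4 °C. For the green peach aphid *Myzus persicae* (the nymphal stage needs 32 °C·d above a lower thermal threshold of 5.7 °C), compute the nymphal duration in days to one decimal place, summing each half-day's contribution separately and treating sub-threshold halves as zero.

8.3 days

Day half: max(0, 13.4 − 5.7) × 0.5 = 7.7 × 0.5 = 3.85 DD.
Night half: max(0, 4.4 − 5.7) × 0.5 = 0.0 × 0.5 = 0.00 DD.
Per 24 h: 3.85 DD/day.
Duration = 32 / 3.85 = 8.312 ≈ 8.3 days.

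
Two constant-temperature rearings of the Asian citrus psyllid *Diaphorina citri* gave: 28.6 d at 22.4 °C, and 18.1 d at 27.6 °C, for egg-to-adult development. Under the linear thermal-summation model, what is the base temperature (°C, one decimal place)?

13.4 °C

Linear rate model ⇒ the product D·(T − T_b) is constant across temperatures.
28.6·(22.4 − T_b) = 18.1·(27.6 − T_b)
T_b = (28.6·22.4 − 18.1·27.6) / (28.6 − 18.1) = 141.08 / 10.5 = 13.436 °C ≈ 13.4 °C.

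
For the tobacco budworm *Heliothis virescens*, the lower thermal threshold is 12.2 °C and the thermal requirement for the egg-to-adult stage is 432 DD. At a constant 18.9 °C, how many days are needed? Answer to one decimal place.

Daily accumulation = 18.9 − 12.2 = 6.7 DD/day.
Duration = 432 / 6.7 = 64.478 ≈ 64.5 days.

64.5 days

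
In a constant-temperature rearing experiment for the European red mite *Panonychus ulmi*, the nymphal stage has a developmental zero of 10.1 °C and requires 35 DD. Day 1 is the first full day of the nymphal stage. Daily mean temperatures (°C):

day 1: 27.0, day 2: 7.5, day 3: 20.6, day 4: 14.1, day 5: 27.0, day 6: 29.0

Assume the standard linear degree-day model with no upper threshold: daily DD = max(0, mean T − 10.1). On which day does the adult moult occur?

day 5

Daily DD above 10.1 °C: 16.9, 0.0, 10.5, 4.0, 16.9, 18.9.
Cumulative: 16.9, 16.9, 27.4, 31.4, 48.3, 67.2.
The total first reaches 35 DD on day 5.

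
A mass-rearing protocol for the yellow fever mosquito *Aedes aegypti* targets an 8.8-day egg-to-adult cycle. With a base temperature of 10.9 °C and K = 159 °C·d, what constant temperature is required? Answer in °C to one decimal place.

Required daily accumulation = 159 / 8.8 = 18.068 DD/day.
T = T_base + 18.068 = 10.9 + 18.068 = 28.968 ≈ 29.0 °C.

29.0 °C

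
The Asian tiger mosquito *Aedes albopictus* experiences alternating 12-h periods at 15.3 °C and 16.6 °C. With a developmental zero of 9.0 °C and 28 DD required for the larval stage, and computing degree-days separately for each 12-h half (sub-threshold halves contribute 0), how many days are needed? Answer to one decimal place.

4.0 days

Day half: max(0, 15.3 − 9.0) × 0.5 = 6.3 × 0.5 = 3.15 DD.
Night half: max(0, 16.6 − 9.0) × 0.5 = 7.6 × 0.5 = 3.80 DD.
Per 24 h: 6.95 DD/day.
Duration = 28 / 6.95 = 4.029 ≈ 4.0 days.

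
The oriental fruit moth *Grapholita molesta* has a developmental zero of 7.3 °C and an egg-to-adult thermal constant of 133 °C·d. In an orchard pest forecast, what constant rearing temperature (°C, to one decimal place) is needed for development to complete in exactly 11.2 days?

19.2 °C

Required daily accumulation = 133 / 11.2 = 11.875 DD/day.
T = T_base + 11.875 = 7.3 + 11.875 = 19.175 ≈ 19.2 °C.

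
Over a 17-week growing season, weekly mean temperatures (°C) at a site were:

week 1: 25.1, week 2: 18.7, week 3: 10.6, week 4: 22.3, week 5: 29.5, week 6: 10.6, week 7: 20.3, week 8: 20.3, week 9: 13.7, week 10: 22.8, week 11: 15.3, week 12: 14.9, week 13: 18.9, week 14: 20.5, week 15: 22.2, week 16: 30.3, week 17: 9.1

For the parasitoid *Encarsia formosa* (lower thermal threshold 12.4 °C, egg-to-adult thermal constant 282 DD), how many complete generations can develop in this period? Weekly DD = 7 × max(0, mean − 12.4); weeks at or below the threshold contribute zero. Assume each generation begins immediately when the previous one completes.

Weekly DD (7 × max(0, T̄ − 12.4)): 88.9, 44.1, 0.0, 69.3, 119.7, 0.0, 55.3, 55.3, 9.1, 72.8, 20.3, 17.5, 45.5, 56.7, 68.6, 125.3, 0.0.
Season total = 848.4 DD.
Complete generations = ⌊848.4 / 282⌋ = 3.

3 generations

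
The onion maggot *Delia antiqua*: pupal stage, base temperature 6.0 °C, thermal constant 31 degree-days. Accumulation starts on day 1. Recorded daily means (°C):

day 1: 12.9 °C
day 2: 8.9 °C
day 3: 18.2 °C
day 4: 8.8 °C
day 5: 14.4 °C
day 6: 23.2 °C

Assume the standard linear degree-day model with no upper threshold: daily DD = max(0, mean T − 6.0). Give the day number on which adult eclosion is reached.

day 5

Daily DD above 6.0 °C: 6.9, 2.9, 12.2, 2.8, 8.4, 17.2.
Cumulative: 6.9, 9.8, 22.0, 24.8, 33.2, 50.4.
The total first reaches 31 DD on day 5.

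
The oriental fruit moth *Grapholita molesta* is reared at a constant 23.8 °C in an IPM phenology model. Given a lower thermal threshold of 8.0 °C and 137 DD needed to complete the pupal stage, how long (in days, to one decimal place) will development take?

8.7 days

Daily accumulation = 23.8 − 8.0 = 15.8 DD/day.
Duration = 137 / 15.8 = 8.671 ≈ 8.7 days.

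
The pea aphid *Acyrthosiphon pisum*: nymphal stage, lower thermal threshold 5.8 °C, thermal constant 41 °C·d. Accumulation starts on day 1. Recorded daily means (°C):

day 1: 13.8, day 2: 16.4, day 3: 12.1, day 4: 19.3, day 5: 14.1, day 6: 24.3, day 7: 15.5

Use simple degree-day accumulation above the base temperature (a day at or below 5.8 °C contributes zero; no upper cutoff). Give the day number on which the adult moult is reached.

Daily DD above 5.8 °C: 8.0, 10.6, 6.3, 13.5, 8.3, 18.5, 9.7.
Cumulative: 8.0, 18.6, 24.9, 38.4, 46.7, 65.2, 74.9.
The total first reaches 41 DD on day 5.

day 5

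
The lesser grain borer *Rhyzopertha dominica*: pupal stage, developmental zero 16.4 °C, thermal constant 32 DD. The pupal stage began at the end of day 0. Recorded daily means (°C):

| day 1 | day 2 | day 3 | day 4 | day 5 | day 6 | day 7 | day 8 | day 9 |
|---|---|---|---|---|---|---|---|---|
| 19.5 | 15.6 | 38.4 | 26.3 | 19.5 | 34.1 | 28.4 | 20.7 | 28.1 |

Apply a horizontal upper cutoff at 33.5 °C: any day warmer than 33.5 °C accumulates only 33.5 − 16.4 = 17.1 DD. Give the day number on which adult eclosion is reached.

Daily DD above 16.4 °C (capped at 17.1): 3.1, 0.0, 17.1, 9.9, 3.1, 17.1, 12.0, 4.3, 11.7.
Cumulative: 3.1, 3.1, 20.2, 30.1, 33.2, 50.3, 62.3, 66.6, 78.3.
The total first reaches 32 DD on day 5.

day 5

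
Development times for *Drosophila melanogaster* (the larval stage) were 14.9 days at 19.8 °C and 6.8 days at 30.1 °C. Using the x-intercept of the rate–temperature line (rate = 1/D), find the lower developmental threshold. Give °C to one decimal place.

11.2 °C

Equal thermal constants: D₁(T₁ − T_b) = D₂(T₂ − T_b).
14.9·(19.8 − T_b) = 6.8·(30.1 − T_b)
T_b = (14.9·19.8 − 6.8·30.1) / (14.9 − 6.8) = 90.34 / 8.1 = 11.153 °C ≈ 11.2 °C.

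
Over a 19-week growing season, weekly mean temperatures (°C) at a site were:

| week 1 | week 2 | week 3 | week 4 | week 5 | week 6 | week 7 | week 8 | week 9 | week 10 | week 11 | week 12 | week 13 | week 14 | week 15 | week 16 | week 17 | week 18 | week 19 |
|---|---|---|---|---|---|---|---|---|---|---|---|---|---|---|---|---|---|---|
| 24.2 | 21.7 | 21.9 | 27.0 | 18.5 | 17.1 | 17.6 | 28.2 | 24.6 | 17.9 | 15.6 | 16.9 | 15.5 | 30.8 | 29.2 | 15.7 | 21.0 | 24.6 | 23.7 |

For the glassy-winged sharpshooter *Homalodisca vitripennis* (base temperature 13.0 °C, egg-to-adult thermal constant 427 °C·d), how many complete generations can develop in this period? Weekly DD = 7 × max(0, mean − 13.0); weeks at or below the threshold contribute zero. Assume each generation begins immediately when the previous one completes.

2 generations

Weekly DD (7 × max(0, T̄ − 13.0)): 78.4, 60.9, 62.3, 98.0, 38.5, 28.7, 32.2, 106.4, 81.2, 34.3, 18.2, 27.3, 17.5, 124.6, 113.4, 18.9, 56.0, 81.2, 74.9.
Season total = 1152.9 DD.
Complete generations = ⌊1152.9 / 427⌋ = 2.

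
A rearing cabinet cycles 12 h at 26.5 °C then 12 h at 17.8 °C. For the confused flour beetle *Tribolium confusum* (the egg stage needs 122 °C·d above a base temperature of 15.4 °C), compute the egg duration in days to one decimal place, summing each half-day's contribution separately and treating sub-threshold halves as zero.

Day half: max(0, 26.5 − 15.4) × 0.5 = 11.1 × 0.5 = 5.55 DD.
Night half: max(0, 17.8 − 15.4) × 0.5 = 2.4 × 0.5 = 1.20 DD.
Per 24 h: 6.75 DD/day.
Duration = 122 / 6.75 = 18.074 ≈ 18.1 days.

18.1 days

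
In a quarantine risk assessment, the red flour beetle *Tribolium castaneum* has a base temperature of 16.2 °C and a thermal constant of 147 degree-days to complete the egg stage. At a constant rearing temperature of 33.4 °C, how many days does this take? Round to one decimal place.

Daily accumulation = 33.4 − 16.2 = 17.2 DD/day.
Duration = 147 / 17.2 = 8.547 ≈ 8.5 days.

8.5 days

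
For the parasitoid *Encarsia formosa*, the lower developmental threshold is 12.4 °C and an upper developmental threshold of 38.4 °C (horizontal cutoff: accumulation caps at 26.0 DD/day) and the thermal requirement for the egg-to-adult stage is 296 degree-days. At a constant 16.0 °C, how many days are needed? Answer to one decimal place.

Daily accumulation = 16.0 − 12.4 = 3.6 DD/day.
Duration = 296 / 3.6 = 82.222 ≈ 82.2 days.

82.2 days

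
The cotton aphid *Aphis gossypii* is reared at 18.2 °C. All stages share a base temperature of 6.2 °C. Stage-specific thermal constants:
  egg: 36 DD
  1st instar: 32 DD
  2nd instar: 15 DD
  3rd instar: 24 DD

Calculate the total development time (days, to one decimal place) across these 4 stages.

8.9 days

Daily accumulation at 18.2 °C = 18.2 − 6.2 = 12.0 DD/day.
Total K = 36 + 32 + 15 + 24 = 107 DD.
Total duration = 107 / 12.0 = 8.917 ≈ 8.9 days.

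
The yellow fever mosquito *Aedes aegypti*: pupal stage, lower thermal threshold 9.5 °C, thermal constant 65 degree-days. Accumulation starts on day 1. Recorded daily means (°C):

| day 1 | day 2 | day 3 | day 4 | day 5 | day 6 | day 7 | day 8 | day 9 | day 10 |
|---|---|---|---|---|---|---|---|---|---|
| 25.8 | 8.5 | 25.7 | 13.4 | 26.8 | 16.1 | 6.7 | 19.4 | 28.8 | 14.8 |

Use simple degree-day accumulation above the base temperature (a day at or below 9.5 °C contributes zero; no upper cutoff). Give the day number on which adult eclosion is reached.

Daily DD above 9.5 °C: 16.3, 0.0, 16.2, 3.9, 17.3, 6.6, 0.0, 9.9, 19.3, 5.3.
Cumulative: 16.3, 16.3, 32.5, 36.4, 53.7, 60.3, 60.3, 70.2, 89.5, 94.8.
The total first reaches 65 DD on day 8.

day 8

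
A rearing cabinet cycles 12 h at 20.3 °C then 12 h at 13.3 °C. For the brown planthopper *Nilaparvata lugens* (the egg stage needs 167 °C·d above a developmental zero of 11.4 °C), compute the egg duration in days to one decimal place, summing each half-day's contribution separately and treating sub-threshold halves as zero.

Day half: max(0, 20.3 − 11.4) × 0.5 = 8.9 × 0.5 = 4.45 DD.
Night half: max(0, 13.3 − 11.4) × 0.5 = 1.9 × 0.5 = 0.95 DD.
Per 24 h: 5.40 DD/day.
Duration = 167 / 5.40 = 30.926 ≈ 30.9 days.

30.9 days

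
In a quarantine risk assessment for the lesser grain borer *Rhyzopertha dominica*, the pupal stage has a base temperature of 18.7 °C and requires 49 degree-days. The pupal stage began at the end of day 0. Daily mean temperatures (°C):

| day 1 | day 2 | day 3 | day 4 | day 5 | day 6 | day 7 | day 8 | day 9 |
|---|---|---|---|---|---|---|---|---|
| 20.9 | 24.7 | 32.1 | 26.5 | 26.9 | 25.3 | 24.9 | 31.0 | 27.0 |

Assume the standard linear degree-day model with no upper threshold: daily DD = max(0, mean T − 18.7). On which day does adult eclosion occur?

Daily DD above 18.7 °C: 2.2, 6.0, 13.4, 7.8, 8.2, 6.6, 6.2, 12.3, 8.3.
Cumulative: 2.2, 8.2, 21.6, 29.4, 37.6, 44.2, 50.4, 62.7, 71.0.
The total first reaches 49 DD on day 7.

day 7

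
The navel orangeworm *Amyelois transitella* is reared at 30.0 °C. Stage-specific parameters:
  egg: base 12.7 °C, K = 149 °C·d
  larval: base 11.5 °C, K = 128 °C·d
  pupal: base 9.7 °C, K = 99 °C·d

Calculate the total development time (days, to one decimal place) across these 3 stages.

egg: 149 / (30.0 − 12.7) = 149 / 17.3 = 8.613 d.
larval: 128 / (30.0 − 11.5) = 128 / 18.5 = 6.919 d.
pupal: 99 / (30.0 − 9.7) = 99 / 20.3 = 4.877 d.
Sum = 20.408 ≈ 20.4 days.

20.4 days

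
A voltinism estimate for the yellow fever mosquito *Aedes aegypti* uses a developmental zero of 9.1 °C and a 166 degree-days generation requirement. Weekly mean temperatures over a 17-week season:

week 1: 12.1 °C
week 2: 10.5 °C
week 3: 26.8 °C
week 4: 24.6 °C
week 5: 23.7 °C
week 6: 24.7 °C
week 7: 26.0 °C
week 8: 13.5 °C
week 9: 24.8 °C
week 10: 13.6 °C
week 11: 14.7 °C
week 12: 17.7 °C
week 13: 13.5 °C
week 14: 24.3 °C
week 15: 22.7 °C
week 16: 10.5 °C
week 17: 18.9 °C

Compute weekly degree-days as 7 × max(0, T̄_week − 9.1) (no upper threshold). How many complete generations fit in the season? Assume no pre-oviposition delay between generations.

Weekly DD (7 × max(0, T̄ − 9.1)): 21.0, 9.8, 123.9, 108.5, 102.2, 109.2, 118.3, 30.8, 109.9, 31.5, 39.2, 60.2, 30.8, 106.4, 95.2, 9.8, 68.6.
Season total = 1175.3 DD.
Complete generations = ⌊1175.3 / 166⌋ = 7.

7 generations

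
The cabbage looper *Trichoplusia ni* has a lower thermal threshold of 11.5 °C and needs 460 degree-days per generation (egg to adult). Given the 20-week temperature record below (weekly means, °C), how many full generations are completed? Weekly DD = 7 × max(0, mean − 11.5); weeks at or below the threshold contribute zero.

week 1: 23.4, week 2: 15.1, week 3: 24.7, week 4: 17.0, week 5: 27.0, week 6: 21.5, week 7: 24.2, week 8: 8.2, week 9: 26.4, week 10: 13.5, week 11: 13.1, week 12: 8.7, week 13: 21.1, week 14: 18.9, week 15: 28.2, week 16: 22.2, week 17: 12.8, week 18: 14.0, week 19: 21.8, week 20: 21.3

2 generations

Weekly DD (7 × max(0, T̄ − 11.5)): 83.3, 25.2, 92.4, 38.5, 108.5, 70.0, 88.9, 0.0, 104.3, 14.0, 11.2, 0.0, 67.2, 51.8, 116.9, 74.9, 9.1, 17.5, 72.1, 68.6.
Season total = 1114.4 DD.
Complete generations = ⌊1114.4 / 460⌋ = 2.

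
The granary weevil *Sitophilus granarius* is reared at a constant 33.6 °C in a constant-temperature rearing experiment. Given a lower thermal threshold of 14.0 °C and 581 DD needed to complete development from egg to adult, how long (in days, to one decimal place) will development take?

Daily accumulation = 33.6 − 14.0 = 19.6 DD/day.
Duration = 581 / 19.6 = 29.643 ≈ 29.6 days.

29.6 days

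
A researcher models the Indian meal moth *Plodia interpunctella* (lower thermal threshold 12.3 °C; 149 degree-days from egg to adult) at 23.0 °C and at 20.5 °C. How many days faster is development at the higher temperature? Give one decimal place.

4.2 days

At 23.0 °C: 149 / (23.0 − 12.3) = 149 / 10.7 = 13.925 d.
At 20.5 °C: 149 / (20.5 − 12.3) = 149 / 8.2 = 18.171 d.
Difference = |13.925 − 18.171| = 4.245 ≈ 4.2 days.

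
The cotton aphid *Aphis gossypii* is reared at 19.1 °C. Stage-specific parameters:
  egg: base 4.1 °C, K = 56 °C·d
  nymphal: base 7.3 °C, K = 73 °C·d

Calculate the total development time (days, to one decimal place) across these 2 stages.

egg: 56 / (19.1 − 4.1) = 56 / 15.0 = 3.733 d.
nymphal: 73 / (19.1 − 7.3) = 73 / 11.8 = 6.186 d.
Sum = 9.920 ≈ 9.9 days.

9.9 days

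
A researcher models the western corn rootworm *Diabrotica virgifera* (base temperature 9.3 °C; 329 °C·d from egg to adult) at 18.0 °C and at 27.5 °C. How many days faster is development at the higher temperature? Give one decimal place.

19.7 days

At 18.0 °C: 329 / (18.0 − 9.3) = 329 / 8.7 = 37.816 d.
At 27.5 °C: 329 / (27.5 − 9.3) = 329 / 18.2 = 18.077 d.
Difference = |37.816 − 18.077| = 19.739 ≈ 19.7 days.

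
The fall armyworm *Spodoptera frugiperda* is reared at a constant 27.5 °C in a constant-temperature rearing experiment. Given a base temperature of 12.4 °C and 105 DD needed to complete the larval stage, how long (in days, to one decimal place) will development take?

7.0 days

Daily accumulation = 27.5 − 12.4 = 15.1 DD/day.
Duration = 105 / 15.1 = 6.954 ≈ 7.0 days.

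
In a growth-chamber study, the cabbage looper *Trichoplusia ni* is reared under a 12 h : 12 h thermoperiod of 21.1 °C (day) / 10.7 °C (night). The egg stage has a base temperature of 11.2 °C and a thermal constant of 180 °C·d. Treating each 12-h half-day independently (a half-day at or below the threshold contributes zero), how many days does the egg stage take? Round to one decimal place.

36.4 days

Day half: max(0, 21.1 − 11.2) × 0.5 = 9.9 × 0.5 = 4.95 DD.
Night half: max(0, 10.7 − 11.2) × 0.5 = 0.0 × 0.5 = 0.00 DD.
Per 24 h: 4.95 DD/day.
Duration = 180 / 4.95 = 36.364 ≈ 36.4 days.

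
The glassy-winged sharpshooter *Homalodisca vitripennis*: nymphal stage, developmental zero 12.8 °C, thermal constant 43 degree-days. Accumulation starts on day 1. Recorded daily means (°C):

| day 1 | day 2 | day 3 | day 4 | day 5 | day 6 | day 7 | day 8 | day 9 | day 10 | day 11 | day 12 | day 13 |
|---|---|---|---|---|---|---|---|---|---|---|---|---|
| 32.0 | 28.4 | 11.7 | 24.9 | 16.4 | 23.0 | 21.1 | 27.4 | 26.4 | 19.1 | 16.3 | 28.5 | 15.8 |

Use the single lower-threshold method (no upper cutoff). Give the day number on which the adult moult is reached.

Daily DD above 12.8 °C: 19.2, 15.6, 0.0, 12.1, 3.6, 10.2, 8.3, 14.6, 13.6, 6.3, 3.5, 15.7, 3.0.
Cumulative: 19.2, 34.8, 34.8, 46.9, 50.5, 60.7, 69.0, 83.6, 97.2, 103.5, 107.0, 122.7, 125.7.
The total first reaches 43 DD on day 4.

day 4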